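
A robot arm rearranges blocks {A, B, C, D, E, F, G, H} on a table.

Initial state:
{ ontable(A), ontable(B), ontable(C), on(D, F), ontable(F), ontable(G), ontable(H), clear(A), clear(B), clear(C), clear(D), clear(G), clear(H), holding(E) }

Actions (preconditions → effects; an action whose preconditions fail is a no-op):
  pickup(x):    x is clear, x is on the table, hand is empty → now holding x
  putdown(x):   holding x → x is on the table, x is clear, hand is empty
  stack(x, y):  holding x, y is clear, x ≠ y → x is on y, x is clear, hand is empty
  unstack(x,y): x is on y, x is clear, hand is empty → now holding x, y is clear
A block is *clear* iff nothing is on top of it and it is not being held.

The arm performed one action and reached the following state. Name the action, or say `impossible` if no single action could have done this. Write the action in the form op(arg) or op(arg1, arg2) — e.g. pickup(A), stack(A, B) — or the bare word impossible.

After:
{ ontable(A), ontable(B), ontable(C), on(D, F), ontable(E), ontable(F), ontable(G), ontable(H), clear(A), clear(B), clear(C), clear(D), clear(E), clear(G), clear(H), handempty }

target: towers=[A; B; C; E; F/D; G; H] holding=-
        putdown(E) → towers=[A; B; C; E; F/D; G; H] holding=-  ← match
       stack(E, G) → towers=[A; B; C; F/D; G/E; H] holding=-
       stack(E, A) → towers=[A/E; B; C; F/D; G; H] holding=-
       stack(E, H) → towers=[A; B; C; F/D; G; H/E] holding=-
       stack(E, B) → towers=[A; B/E; C; F/D; G; H] holding=-
       stack(E, D) → towers=[A; B; C; F/D/E; G; H] holding=-
       stack(E, C) → towers=[A; B; C/E; F/D; G; H] holding=-

putdown(E)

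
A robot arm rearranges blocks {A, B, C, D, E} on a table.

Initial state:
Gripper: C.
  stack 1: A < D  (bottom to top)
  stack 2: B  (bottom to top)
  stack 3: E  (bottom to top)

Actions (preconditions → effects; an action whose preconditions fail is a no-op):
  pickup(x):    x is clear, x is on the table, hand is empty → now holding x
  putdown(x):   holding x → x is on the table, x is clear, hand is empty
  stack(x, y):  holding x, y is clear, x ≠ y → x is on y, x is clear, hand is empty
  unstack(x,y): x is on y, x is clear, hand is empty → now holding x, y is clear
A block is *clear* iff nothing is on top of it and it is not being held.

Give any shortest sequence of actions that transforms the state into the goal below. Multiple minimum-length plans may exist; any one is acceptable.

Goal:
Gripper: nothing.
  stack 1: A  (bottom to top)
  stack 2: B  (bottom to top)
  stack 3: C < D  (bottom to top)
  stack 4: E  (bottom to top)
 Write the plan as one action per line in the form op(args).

putdown(C)
unstack(D, A)
stack(D, C)

step 1 (putdown(C)): towers=[A/D; B; C; E] holding=-
step 2 (unstack(D, A)): towers=[A; B; C; E] holding=D
step 3 (stack(D, C)): towers=[A; B; C/D; E] holding=-
goal check: towers=[A; B; C/D; E] holding=- — reached (length 3, optimal by BFS)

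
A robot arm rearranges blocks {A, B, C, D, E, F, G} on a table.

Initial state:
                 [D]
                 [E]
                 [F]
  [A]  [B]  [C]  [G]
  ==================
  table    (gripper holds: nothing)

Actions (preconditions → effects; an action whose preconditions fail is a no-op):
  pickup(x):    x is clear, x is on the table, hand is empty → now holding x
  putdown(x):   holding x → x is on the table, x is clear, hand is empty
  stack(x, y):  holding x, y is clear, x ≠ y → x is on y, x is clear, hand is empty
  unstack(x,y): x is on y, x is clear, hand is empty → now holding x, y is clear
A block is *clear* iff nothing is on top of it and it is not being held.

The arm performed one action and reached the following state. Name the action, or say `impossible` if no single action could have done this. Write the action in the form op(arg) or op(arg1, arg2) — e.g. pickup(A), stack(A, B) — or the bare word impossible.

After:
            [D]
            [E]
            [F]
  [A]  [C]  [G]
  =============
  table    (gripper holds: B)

target: towers=[A; C; G/F/E/D] holding=B
         pickup(B) → towers=[A; C; G/F/E/D] holding=B  ← match
     unstack(D, E) → towers=[A; B; C; G/F/E] holding=D
         pickup(A) → towers=[B; C; G/F/E/D] holding=A
         pickup(C) → towers=[A; B; G/F/E/D] holding=C

pickup(B)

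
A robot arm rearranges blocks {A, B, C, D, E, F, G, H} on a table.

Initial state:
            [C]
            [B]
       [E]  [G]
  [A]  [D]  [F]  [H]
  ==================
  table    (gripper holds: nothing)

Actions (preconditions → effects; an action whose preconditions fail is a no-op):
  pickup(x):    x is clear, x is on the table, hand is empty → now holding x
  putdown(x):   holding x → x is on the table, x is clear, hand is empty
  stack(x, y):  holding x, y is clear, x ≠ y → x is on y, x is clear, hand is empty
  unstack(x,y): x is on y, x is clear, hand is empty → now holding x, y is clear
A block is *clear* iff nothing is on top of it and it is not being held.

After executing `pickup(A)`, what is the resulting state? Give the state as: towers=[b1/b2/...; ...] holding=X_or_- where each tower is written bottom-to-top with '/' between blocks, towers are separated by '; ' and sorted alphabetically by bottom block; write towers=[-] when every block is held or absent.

towers=[D/E; F/G/B/C; H] holding=A

before: towers=[A; D/E; F/G/B/C; H] holding=-
pre[pickup(A)]: clear(A) ok, ontable(A) ok, handempty ok
all met → apply pickup(A)
after:  towers=[D/E; F/G/B/C; H] holding=A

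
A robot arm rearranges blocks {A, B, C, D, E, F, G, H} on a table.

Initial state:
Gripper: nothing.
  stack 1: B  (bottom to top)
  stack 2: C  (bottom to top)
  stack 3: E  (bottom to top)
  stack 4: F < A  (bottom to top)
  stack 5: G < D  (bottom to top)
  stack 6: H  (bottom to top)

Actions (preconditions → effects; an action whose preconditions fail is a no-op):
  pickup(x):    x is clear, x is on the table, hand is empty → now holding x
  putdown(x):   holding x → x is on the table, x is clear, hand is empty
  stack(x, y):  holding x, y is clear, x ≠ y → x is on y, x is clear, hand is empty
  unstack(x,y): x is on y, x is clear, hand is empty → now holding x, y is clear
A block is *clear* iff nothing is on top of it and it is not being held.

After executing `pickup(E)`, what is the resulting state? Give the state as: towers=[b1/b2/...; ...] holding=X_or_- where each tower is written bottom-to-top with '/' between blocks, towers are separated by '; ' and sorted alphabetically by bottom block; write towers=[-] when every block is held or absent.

before: towers=[B; C; E; F/A; G/D; H] holding=-
pre[pickup(E)]: clear(E) ✓, ontable(E) ✓, handempty ✓
all met → apply pickup(E)
after:  towers=[B; C; F/A; G/D; H] holding=E

towers=[B; C; F/A; G/D; H] holding=E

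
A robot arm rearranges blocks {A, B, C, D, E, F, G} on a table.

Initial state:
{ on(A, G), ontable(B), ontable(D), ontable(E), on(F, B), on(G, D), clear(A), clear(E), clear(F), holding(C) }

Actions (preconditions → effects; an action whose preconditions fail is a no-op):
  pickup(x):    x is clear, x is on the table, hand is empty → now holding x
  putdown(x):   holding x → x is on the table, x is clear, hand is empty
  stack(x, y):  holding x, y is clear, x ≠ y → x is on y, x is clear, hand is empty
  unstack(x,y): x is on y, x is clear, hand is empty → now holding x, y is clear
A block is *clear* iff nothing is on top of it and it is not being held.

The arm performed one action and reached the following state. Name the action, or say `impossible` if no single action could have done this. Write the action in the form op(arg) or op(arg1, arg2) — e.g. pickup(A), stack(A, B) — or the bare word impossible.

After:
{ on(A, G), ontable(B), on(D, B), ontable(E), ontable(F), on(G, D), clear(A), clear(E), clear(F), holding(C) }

impossible

target: towers=[B/D/G/A; E; F] holding=C
        putdown(C) → towers=[B/F; C; D/G/A; E] holding=-
       stack(C, F) → towers=[B/F/C; D/G/A; E] holding=-
       stack(C, A) → towers=[B/F; D/G/A/C; E] holding=-
       stack(C, E) → towers=[B/F; D/G/A; E/C] holding=-
none of the 4 applicable actions match → impossible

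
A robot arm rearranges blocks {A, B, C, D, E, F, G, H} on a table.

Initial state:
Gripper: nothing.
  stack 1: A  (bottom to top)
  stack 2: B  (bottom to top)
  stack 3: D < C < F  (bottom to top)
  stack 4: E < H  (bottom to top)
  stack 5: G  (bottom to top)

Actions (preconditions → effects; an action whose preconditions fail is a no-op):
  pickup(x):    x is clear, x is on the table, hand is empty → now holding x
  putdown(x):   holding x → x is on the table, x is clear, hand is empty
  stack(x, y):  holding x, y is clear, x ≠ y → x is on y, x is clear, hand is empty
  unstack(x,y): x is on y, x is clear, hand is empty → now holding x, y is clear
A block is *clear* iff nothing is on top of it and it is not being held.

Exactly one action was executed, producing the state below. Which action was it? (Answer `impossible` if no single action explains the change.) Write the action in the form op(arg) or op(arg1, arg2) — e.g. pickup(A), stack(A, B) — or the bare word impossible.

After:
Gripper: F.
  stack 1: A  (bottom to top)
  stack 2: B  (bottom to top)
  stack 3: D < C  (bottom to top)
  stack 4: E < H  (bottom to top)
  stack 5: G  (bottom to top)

target: towers=[A; B; D/C; E/H; G] holding=F
         pickup(G) → towers=[A; B; D/C/F; E/H] holding=G
         pickup(A) → towers=[B; D/C/F; E/H; G] holding=A
     unstack(H, E) → towers=[A; B; D/C/F; E; G] holding=H
         pickup(B) → towers=[A; D/C/F; E/H; G] holding=B
     unstack(F, C) → towers=[A; B; D/C; E/H; G] holding=F  ← match

unstack(F, C)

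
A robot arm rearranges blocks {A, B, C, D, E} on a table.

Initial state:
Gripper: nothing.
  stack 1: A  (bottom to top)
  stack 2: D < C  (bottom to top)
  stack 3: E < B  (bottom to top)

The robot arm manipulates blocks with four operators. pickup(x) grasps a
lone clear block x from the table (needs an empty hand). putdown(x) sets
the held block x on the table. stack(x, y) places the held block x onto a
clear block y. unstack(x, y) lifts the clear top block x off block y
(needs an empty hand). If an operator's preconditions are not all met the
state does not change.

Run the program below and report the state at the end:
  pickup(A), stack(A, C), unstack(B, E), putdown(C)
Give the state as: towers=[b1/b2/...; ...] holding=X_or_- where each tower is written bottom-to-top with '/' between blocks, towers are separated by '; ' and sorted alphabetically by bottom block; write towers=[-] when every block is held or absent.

towers=[D/C/A; E] holding=B

step 1 (pickup(A)): towers=[D/C; E/B] holding=A
step 2 (stack(A, C)): towers=[D/C/A; E/B] holding=-
step 3 (unstack(B, E)): towers=[D/C/A; E] holding=B
step 4 (putdown(C)) [no-op]: towers=[D/C/A; E] holding=B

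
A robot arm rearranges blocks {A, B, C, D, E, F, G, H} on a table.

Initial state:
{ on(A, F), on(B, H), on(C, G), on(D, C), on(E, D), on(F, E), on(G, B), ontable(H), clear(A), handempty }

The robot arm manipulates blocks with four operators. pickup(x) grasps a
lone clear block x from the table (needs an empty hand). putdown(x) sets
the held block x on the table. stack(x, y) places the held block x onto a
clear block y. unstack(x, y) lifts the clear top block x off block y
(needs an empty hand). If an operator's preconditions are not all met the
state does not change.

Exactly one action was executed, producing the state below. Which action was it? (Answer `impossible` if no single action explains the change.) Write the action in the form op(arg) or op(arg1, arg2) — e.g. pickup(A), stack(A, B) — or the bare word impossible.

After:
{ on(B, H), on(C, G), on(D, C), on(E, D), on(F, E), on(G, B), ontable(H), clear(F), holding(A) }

unstack(A, F)

target: towers=[H/B/G/C/D/E/F] holding=A
     unstack(A, F) → towers=[H/B/G/C/D/E/F] holding=A  ← match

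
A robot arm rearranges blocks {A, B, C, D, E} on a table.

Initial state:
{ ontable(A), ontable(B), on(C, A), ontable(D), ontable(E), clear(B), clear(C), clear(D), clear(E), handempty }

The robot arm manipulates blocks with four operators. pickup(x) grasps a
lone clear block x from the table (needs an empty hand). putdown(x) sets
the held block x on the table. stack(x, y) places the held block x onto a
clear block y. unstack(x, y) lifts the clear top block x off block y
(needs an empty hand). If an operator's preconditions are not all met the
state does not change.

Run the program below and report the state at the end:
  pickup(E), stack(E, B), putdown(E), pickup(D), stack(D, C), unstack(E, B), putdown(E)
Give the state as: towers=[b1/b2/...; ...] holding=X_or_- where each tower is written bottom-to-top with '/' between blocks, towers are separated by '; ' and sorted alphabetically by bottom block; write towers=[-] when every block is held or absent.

step 1 (pickup(E)): towers=[A/C; B; D] holding=E
step 2 (stack(E, B)): towers=[A/C; B/E; D] holding=-
step 3 (putdown(E)) [no-op]: towers=[A/C; B/E; D] holding=-
step 4 (pickup(D)): towers=[A/C; B/E] holding=D
step 5 (stack(D, C)): towers=[A/C/D; B/E] holding=-
step 6 (unstack(E, B)): towers=[A/C/D; B] holding=E
step 7 (putdown(E)): towers=[A/C/D; B; E] holding=-

towers=[A/C/D; B; E] holding=-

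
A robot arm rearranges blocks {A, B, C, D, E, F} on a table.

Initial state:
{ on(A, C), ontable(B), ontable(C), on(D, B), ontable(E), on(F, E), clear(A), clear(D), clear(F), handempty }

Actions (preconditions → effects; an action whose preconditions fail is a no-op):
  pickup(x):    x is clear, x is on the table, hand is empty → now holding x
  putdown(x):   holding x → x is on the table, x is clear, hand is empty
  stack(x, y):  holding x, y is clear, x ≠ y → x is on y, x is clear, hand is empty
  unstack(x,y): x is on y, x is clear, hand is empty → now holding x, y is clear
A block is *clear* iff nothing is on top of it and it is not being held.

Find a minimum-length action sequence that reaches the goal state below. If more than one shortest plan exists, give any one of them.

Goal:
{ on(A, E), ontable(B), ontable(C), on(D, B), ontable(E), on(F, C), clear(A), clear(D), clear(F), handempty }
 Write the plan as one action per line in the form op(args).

step 1 (unstack(F, E)): towers=[B/D; C/A; E] holding=F
step 2 (putdown(F)): towers=[B/D; C/A; E; F] holding=-
step 3 (unstack(A, C)): towers=[B/D; C; E; F] holding=A
step 4 (stack(A, E)): towers=[B/D; C; E/A; F] holding=-
step 5 (pickup(F)): towers=[B/D; C; E/A] holding=F
step 6 (stack(F, C)): towers=[B/D; C/F; E/A] holding=-
goal check: towers=[B/D; C/F; E/A] holding=- — reached (length 6, optimal by BFS)

unstack(F, E)
putdown(F)
unstack(A, C)
stack(A, E)
pickup(F)
stack(F, C)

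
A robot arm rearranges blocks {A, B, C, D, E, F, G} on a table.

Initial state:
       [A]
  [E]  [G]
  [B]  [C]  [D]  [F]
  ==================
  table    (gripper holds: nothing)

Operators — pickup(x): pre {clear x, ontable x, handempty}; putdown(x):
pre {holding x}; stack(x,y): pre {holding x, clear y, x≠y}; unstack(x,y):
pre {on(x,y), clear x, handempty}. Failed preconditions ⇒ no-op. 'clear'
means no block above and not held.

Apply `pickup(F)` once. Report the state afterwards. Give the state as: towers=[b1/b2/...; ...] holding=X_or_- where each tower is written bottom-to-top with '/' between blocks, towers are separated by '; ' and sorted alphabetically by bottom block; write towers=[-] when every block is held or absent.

towers=[B/E; C/G/A; D] holding=F

before: towers=[B/E; C/G/A; D; F] holding=-
pre[pickup(F)]: clear(F) ✓, ontable(F) ✓, handempty ✓
all met → apply pickup(F)
after:  towers=[B/E; C/G/A; D] holding=F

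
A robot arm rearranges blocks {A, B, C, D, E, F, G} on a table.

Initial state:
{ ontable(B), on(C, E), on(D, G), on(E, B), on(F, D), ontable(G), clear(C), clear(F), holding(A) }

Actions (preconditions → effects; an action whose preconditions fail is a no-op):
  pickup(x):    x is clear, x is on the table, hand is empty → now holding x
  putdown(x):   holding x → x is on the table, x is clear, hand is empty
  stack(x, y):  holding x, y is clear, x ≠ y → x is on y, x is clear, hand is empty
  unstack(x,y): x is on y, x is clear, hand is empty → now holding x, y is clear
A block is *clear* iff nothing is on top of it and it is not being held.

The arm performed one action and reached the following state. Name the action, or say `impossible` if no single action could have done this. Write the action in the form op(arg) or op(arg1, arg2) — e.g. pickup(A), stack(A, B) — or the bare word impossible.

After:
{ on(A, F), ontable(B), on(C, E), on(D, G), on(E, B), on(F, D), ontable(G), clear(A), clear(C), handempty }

target: towers=[B/E/C; G/D/F/A] holding=-
        putdown(A) → towers=[A; B/E/C; G/D/F] holding=-
       stack(A, F) → towers=[B/E/C; G/D/F/A] holding=-  ← match
       stack(A, C) → towers=[B/E/C/A; G/D/F] holding=-

stack(A, F)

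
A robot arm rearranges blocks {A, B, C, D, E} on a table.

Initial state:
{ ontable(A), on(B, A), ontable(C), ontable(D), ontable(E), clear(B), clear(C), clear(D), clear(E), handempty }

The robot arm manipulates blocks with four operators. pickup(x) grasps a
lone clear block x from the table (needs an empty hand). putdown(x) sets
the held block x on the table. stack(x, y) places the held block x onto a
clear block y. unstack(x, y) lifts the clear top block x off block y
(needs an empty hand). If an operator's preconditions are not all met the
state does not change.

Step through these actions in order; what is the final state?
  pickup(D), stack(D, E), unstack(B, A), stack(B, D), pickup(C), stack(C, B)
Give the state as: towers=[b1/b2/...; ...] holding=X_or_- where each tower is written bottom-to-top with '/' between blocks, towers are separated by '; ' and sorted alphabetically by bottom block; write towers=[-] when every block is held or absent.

towers=[A; E/D/B/C] holding=-

step 1 (pickup(D)): towers=[A/B; C; E] holding=D
step 2 (stack(D, E)): towers=[A/B; C; E/D] holding=-
step 3 (unstack(B, A)): towers=[A; C; E/D] holding=B
step 4 (stack(B, D)): towers=[A; C; E/D/B] holding=-
step 5 (pickup(C)): towers=[A; E/D/B] holding=C
step 6 (stack(C, B)): towers=[A; E/D/B/C] holding=-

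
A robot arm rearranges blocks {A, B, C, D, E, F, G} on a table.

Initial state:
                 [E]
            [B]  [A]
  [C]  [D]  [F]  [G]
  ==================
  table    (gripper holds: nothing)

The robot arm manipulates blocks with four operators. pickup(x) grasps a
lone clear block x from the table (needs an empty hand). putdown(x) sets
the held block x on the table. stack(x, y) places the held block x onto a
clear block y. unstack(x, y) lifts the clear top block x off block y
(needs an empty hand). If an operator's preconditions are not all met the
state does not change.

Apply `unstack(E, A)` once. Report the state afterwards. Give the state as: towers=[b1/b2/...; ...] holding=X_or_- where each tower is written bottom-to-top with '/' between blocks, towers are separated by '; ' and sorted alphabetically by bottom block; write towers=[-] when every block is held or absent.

towers=[C; D; F/B; G/A] holding=E

before: towers=[C; D; F/B; G/A/E] holding=-
pre[unstack(E, A)]: on(E,A) yes, clear(E) yes, handempty yes
all met → apply unstack(E, A)
after:  towers=[C; D; F/B; G/A] holding=E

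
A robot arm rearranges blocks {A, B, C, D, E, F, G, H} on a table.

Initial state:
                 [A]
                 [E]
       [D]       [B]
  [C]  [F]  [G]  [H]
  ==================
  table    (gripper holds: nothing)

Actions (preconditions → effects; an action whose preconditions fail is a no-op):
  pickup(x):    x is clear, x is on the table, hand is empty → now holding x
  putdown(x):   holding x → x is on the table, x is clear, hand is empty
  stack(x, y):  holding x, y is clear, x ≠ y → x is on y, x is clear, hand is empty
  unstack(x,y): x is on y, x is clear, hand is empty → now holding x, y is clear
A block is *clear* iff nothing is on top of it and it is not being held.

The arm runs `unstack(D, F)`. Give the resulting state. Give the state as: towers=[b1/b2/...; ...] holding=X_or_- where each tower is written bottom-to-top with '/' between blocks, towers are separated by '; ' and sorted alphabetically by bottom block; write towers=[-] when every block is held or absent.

towers=[C; F; G; H/B/E/A] holding=D

before: towers=[C; F/D; G; H/B/E/A] holding=-
pre[unstack(D, F)]: on(D,F) ok, clear(D) ok, handempty ok
all met → apply unstack(D, F)
after:  towers=[C; F; G; H/B/E/A] holding=D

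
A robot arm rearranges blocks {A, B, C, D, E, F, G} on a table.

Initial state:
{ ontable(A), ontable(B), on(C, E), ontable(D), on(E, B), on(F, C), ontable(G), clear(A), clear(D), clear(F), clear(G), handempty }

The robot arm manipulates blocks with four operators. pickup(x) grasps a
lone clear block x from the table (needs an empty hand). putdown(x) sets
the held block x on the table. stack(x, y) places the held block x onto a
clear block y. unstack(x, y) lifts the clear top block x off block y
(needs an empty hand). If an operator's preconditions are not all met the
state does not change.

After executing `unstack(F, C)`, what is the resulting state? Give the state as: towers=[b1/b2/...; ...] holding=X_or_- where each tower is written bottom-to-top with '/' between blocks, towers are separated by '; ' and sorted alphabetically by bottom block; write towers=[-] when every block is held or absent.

towers=[A; B/E/C; D; G] holding=F

before: towers=[A; B/E/C/F; D; G] holding=-
pre[unstack(F, C)]: on(F,C) yes, clear(F) yes, handempty yes
all met → apply unstack(F, C)
after:  towers=[A; B/E/C; D; G] holding=F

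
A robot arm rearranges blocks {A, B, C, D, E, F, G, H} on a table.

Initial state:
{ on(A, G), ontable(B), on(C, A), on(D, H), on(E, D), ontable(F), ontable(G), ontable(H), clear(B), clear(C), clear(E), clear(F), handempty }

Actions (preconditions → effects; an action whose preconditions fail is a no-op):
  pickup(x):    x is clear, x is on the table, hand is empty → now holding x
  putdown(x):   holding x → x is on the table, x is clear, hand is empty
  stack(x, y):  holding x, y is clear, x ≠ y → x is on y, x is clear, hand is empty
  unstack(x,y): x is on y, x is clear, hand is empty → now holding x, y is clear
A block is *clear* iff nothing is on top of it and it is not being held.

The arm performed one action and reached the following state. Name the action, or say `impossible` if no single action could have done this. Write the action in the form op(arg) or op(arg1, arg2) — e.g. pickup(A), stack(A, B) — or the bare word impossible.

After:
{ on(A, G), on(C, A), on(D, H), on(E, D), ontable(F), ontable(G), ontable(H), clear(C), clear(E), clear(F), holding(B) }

target: towers=[F; G/A/C; H/D/E] holding=B
     unstack(E, D) → towers=[B; F; G/A/C; H/D] holding=E
         pickup(B) → towers=[F; G/A/C; H/D/E] holding=B  ← match
         pickup(F) → towers=[B; G/A/C; H/D/E] holding=F
     unstack(C, A) → towers=[B; F; G/A; H/D/E] holding=C

pickup(B)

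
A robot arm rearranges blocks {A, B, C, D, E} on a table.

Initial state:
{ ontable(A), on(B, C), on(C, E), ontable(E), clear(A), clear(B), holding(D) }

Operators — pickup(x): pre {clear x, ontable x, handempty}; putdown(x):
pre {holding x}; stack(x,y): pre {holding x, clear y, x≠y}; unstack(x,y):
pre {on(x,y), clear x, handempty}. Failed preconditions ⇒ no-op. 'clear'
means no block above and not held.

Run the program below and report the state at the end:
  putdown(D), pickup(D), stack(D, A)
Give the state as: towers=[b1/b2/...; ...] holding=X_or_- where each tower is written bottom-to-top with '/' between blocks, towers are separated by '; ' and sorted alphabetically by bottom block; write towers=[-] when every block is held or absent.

step 1 (putdown(D)): towers=[A; D; E/C/B] holding=-
step 2 (pickup(D)): towers=[A; E/C/B] holding=D
step 3 (stack(D, A)): towers=[A/D; E/C/B] holding=-

towers=[A/D; E/C/B] holding=-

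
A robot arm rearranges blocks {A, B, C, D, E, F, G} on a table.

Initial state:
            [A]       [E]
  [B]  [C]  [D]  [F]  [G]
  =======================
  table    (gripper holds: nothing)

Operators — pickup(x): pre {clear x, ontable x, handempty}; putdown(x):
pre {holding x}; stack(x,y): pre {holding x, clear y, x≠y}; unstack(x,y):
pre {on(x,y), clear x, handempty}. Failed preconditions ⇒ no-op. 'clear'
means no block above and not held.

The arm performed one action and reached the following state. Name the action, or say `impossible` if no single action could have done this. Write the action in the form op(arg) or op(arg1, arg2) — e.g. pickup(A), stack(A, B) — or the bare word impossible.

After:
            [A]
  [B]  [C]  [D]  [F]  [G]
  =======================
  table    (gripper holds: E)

target: towers=[B; C; D/A; F; G] holding=E
         pickup(B) → towers=[C; D/A; F; G/E] holding=B
         pickup(F) → towers=[B; C; D/A; G/E] holding=F
     unstack(A, D) → towers=[B; C; D; F; G/E] holding=A
     unstack(E, G) → towers=[B; C; D/A; F; G] holding=E  ← match
         pickup(C) → towers=[B; D/A; F; G/E] holding=C

unstack(E, G)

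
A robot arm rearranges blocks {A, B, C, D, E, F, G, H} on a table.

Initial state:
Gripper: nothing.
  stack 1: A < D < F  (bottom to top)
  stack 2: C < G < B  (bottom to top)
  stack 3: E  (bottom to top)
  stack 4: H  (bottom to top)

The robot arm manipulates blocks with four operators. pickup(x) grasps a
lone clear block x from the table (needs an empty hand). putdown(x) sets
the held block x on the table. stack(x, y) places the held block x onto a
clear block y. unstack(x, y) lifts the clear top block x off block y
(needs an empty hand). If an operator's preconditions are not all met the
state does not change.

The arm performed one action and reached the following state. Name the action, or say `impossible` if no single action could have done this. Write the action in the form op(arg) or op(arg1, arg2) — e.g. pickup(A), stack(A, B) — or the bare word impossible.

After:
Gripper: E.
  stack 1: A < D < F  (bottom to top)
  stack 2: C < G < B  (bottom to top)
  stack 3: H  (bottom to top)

pickup(E)

target: towers=[A/D/F; C/G/B; H] holding=E
         pickup(E) → towers=[A/D/F; C/G/B; H] holding=E  ← match
         pickup(H) → towers=[A/D/F; C/G/B; E] holding=H
     unstack(B, G) → towers=[A/D/F; C/G; E; H] holding=B
     unstack(F, D) → towers=[A/D; C/G/B; E; H] holding=F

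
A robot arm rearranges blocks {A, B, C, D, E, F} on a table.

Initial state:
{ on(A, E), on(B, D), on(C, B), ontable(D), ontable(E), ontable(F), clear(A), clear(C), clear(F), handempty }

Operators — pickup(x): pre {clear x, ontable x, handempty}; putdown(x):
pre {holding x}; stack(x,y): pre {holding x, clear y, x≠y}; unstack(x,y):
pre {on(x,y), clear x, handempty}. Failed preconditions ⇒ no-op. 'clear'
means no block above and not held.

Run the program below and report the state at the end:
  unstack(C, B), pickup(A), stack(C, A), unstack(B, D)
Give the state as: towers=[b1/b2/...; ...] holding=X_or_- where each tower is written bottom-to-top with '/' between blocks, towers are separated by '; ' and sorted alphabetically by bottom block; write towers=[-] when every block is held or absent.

step 1 (unstack(C, B)): towers=[D/B; E/A; F] holding=C
step 2 (pickup(A)) [no-op]: towers=[D/B; E/A; F] holding=C
step 3 (stack(C, A)): towers=[D/B; E/A/C; F] holding=-
step 4 (unstack(B, D)): towers=[D; E/A/C; F] holding=B

towers=[D; E/A/C; F] holding=B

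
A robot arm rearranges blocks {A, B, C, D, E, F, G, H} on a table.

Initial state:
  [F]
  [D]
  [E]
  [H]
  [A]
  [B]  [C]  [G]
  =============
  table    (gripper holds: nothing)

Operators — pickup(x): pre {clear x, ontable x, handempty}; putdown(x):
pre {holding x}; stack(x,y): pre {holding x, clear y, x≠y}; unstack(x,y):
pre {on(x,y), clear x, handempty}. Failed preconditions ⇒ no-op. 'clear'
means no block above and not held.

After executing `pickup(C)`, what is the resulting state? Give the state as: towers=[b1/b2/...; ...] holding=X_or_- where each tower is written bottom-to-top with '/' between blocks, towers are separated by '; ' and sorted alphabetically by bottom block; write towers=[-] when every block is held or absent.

towers=[B/A/H/E/D/F; G] holding=C

before: towers=[B/A/H/E/D/F; C; G] holding=-
pre[pickup(C)]: clear(C) ok, ontable(C) ok, handempty ok
all met → apply pickup(C)
after:  towers=[B/A/H/E/D/F; G] holding=C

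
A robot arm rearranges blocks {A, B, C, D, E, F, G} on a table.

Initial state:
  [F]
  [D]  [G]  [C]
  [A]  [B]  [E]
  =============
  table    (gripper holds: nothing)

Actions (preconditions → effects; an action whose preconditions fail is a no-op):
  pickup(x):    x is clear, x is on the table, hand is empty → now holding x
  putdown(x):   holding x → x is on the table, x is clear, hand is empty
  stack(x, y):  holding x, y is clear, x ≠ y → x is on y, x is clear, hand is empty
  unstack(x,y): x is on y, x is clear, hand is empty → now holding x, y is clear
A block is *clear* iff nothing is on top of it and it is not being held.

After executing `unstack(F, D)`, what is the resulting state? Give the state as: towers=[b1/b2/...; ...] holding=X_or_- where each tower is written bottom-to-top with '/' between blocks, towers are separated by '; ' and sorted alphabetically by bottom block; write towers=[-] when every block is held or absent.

towers=[A/D; B/G; E/C] holding=F

before: towers=[A/D/F; B/G; E/C] holding=-
pre[unstack(F, D)]: on(F,D) ok, clear(F) ok, handempty ok
all met → apply unstack(F, D)
after:  towers=[A/D; B/G; E/C] holding=F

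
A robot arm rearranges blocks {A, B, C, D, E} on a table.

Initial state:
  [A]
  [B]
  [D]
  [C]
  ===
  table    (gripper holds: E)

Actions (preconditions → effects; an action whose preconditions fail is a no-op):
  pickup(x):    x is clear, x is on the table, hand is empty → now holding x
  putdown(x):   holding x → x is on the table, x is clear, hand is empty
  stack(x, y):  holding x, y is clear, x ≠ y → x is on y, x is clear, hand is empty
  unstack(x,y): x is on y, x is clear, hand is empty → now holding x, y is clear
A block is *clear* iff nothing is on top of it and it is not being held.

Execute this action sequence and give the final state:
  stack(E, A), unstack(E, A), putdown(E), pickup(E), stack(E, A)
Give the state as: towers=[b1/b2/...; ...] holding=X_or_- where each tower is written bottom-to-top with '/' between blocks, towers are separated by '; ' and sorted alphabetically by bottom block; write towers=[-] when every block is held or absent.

step 1 (stack(E, A)): towers=[C/D/B/A/E] holding=-
step 2 (unstack(E, A)): towers=[C/D/B/A] holding=E
step 3 (putdown(E)): towers=[C/D/B/A; E] holding=-
step 4 (pickup(E)): towers=[C/D/B/A] holding=E
step 5 (stack(E, A)): towers=[C/D/B/A/E] holding=-

towers=[C/D/B/A/E] holding=-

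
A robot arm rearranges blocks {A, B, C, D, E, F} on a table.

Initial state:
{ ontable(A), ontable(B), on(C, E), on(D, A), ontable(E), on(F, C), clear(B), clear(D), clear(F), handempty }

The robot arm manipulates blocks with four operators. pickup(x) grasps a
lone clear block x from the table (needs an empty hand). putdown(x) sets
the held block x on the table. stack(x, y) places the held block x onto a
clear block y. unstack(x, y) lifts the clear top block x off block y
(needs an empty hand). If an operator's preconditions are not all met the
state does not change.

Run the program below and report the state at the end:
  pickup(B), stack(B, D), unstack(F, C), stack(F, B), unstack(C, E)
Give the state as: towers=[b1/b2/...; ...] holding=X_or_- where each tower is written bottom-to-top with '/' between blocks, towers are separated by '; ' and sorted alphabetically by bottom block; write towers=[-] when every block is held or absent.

towers=[A/D/B/F; E] holding=C

step 1 (pickup(B)): towers=[A/D; E/C/F] holding=B
step 2 (stack(B, D)): towers=[A/D/B; E/C/F] holding=-
step 3 (unstack(F, C)): towers=[A/D/B; E/C] holding=F
step 4 (stack(F, B)): towers=[A/D/B/F; E/C] holding=-
step 5 (unstack(C, E)): towers=[A/D/B/F; E] holding=C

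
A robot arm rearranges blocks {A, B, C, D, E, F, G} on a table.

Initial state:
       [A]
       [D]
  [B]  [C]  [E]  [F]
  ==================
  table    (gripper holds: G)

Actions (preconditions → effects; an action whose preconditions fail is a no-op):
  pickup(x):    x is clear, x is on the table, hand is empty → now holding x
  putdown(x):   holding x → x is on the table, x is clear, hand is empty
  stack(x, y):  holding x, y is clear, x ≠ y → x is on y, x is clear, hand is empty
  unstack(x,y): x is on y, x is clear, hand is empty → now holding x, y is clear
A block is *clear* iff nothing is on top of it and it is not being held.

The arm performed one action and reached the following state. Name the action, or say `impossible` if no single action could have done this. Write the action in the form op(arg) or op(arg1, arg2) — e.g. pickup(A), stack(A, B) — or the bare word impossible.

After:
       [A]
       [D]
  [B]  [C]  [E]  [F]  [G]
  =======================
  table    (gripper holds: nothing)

putdown(G)

target: towers=[B; C/D/A; E; F; G] holding=-
        putdown(G) → towers=[B; C/D/A; E; F; G] holding=-  ← match
       stack(G, B) → towers=[B/G; C/D/A; E; F] holding=-
       stack(G, F) → towers=[B; C/D/A; E; F/G] holding=-
       stack(G, A) → towers=[B; C/D/A/G; E; F] holding=-
       stack(G, E) → towers=[B; C/D/A; E/G; F] holding=-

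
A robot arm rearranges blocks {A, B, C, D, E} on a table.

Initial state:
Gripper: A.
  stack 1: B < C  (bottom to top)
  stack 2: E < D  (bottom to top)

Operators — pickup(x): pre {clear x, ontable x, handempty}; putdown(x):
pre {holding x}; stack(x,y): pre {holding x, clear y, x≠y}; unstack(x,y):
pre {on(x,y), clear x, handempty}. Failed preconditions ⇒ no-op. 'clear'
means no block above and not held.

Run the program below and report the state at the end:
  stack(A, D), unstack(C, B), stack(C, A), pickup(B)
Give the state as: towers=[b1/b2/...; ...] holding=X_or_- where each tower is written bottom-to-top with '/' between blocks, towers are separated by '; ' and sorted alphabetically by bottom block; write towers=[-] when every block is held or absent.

step 1 (stack(A, D)): towers=[B/C; E/D/A] holding=-
step 2 (unstack(C, B)): towers=[B; E/D/A] holding=C
step 3 (stack(C, A)): towers=[B; E/D/A/C] holding=-
step 4 (pickup(B)): towers=[E/D/A/C] holding=B

towers=[E/D/A/C] holding=B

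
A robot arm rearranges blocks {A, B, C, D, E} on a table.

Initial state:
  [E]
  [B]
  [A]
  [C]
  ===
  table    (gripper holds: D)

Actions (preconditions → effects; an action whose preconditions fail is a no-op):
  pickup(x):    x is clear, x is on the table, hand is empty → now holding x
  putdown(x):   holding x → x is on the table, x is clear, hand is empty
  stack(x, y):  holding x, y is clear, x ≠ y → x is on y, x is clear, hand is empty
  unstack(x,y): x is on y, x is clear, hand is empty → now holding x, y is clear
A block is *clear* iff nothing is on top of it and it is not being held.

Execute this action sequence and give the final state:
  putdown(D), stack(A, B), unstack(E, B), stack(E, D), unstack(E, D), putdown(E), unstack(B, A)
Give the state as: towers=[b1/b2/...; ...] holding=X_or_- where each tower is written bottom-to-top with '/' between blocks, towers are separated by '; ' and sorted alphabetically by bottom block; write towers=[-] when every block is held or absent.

step 1 (putdown(D)): towers=[C/A/B/E; D] holding=-
step 2 (stack(A, B)) [no-op]: towers=[C/A/B/E; D] holding=-
step 3 (unstack(E, B)): towers=[C/A/B; D] holding=E
step 4 (stack(E, D)): towers=[C/A/B; D/E] holding=-
step 5 (unstack(E, D)): towers=[C/A/B; D] holding=E
step 6 (putdown(E)): towers=[C/A/B; D; E] holding=-
step 7 (unstack(B, A)): towers=[C/A; D; E] holding=B

towers=[C/A; D; E] holding=B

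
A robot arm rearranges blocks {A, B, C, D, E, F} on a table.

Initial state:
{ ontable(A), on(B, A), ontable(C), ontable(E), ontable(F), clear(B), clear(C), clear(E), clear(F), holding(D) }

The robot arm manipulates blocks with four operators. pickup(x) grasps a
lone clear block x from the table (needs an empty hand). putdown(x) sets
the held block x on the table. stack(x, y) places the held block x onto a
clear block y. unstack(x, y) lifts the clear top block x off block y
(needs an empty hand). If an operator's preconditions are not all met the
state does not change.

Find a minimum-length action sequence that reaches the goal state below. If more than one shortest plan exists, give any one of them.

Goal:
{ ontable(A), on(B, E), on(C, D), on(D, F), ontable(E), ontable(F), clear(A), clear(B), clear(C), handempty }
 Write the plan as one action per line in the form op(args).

stack(D, F)
unstack(B, A)
stack(B, E)
pickup(C)
stack(C, D)

step 1 (stack(D, F)): towers=[A/B; C; E; F/D] holding=-
step 2 (unstack(B, A)): towers=[A; C; E; F/D] holding=B
step 3 (stack(B, E)): towers=[A; C; E/B; F/D] holding=-
step 4 (pickup(C)): towers=[A; E/B; F/D] holding=C
step 5 (stack(C, D)): towers=[A; E/B; F/D/C] holding=-
goal check: towers=[A; E/B; F/D/C] holding=- — reached (length 5, optimal by BFS)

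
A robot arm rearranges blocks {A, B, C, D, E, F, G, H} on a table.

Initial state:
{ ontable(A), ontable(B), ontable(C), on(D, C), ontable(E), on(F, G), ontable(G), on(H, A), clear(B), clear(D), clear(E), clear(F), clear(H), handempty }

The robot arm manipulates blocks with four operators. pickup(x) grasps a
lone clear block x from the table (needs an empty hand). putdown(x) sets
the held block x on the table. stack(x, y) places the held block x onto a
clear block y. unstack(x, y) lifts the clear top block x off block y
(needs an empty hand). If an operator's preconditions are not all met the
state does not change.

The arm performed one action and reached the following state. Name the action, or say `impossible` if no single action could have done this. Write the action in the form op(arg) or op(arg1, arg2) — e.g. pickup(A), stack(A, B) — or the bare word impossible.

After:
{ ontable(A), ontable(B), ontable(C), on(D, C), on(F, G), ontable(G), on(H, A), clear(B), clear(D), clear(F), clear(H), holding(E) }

pickup(E)

target: towers=[A/H; B; C/D; G/F] holding=E
         pickup(E) → towers=[A/H; B; C/D; G/F] holding=E  ← match
     unstack(H, A) → towers=[A; B; C/D; E; G/F] holding=H
         pickup(B) → towers=[A/H; C/D; E; G/F] holding=B
     unstack(F, G) → towers=[A/H; B; C/D; E; G] holding=F
     unstack(D, C) → towers=[A/H; B; C; E; G/F] holding=D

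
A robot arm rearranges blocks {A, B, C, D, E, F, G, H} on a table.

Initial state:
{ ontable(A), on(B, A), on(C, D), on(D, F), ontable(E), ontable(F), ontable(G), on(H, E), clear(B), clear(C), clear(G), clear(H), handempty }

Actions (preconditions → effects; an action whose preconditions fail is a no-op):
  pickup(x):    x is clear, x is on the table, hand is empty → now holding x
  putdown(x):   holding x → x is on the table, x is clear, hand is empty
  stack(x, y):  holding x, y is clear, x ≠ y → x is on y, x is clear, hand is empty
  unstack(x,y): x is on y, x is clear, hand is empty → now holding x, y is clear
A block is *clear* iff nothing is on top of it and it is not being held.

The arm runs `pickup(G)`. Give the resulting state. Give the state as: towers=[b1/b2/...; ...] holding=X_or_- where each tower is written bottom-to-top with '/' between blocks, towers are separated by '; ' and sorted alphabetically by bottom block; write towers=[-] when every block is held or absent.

before: towers=[A/B; E/H; F/D/C; G] holding=-
pre[pickup(G)]: clear(G) ok, ontable(G) ok, handempty ok
all met → apply pickup(G)
after:  towers=[A/B; E/H; F/D/C] holding=G

towers=[A/B; E/H; F/D/C] holding=G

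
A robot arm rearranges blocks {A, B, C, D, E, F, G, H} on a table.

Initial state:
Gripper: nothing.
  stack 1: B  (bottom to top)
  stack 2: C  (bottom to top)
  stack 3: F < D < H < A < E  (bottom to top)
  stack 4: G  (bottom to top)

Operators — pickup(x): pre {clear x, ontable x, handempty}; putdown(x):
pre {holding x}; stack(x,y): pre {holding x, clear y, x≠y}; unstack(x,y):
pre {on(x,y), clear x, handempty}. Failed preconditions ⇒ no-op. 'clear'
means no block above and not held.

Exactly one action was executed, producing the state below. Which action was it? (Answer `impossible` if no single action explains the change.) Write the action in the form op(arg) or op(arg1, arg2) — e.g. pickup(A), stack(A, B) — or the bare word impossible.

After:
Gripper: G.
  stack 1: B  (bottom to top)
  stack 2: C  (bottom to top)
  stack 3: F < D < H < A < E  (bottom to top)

target: towers=[B; C; F/D/H/A/E] holding=G
         pickup(G) → towers=[B; C; F/D/H/A/E] holding=G  ← match
     unstack(E, A) → towers=[B; C; F/D/H/A; G] holding=E
         pickup(B) → towers=[C; F/D/H/A/E; G] holding=B
         pickup(C) → towers=[B; F/D/H/A/E; G] holding=C

pickup(G)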